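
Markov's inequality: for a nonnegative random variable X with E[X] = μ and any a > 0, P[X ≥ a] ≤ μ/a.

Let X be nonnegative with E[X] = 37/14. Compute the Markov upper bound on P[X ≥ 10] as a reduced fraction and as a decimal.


μ = E[X] = 37/14, a = 10.
Markov: P[X ≥ 10] ≤ μ/a = (37/14)/10 = 37/140.
Numerically: ≈ 0.264.
(Since a = 10 > μ = 2.643, the bound 37/140 is < 1 and informative.)

P[X ≥ 10] ≤ 37/140 ≈ 0.264.


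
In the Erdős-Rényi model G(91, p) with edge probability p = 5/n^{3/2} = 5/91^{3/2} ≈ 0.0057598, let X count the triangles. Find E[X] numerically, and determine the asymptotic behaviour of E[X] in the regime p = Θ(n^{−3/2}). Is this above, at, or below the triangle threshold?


Number of potential triangles: C(91, 3) = 121485.
Each occurs with probability p³ ≈ (0.0057598)³ ≈ 1.9108375e-07.
By linearity: E[X] = C(91, 3)·p³ ≈ 121485 · 1.9108375e-07 ≈ 0.02321.
Since α = 3/2 > 1, p = c/n^{3/2} = o(1/n) is below the triangle threshold p ~ 1/n. Asymptotically E[X] ~ (c³/6)·n^{3(1−α)} = (5³/6)·n^{-1.5} → 0, so by Markov's inequality G has no triangles w.h.p.

E[X] ≈ 0.02321; in regime p = Θ(1/n^{3/2}) E[X] tends to 0 (below the triangle threshold p ~ 1/n).


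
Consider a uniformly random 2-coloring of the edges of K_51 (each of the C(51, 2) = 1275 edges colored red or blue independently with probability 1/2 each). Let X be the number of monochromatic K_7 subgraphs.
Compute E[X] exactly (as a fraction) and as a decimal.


Let X = Σ_S X_S over the C(51, 7) = 115775100 subsets S of size 7, where X_S = 1 if the K_7 on S is monochromatic.
For a fixed S, the K_7 on S has C(7, 2) = 21 edges. P[all 21 edges red] = (1/2)^21, and likewise for blue, so P[monochromatic] = 2·(1/2)^21 = 2^{1 − 21} = 1/1048576.
By linearity of expectation: E[X] = C(51, 7) · 2^{1 − 21} = 115775100 · 1/1048576 = 28943775/262144.
Numerically: E[X] ≈ 110.412.

E[X] = C(51,7)·2^(1−C(7,2)) = 28943775/262144 ≈ 110.412.


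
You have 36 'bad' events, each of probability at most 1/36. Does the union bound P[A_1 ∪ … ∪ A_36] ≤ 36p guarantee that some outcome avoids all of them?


Union bound: P[∪_{i=1}^{36} A_i] ≤ Σ_i P[A_i] ≤ 36·p = 36·(1/36) = 1.
Numerically: 1 ≈ 1.000.
Is 1 < 1? NO.
Since the bound 1 is ≥ 1, the union bound is uninformative here; it does NOT by itself certify existence.

36·p = 1 ≈ 1.000; existence NOT certified by the union bound.


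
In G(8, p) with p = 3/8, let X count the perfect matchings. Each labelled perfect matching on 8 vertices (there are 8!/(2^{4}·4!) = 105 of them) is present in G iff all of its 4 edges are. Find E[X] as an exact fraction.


K_8 has 8!/(2^{4}·4!) = 105 labelled perfect matchings.
For each such perfect matching H, let X_H = 1 if all 4 edges of H are present in G. Then P[X_H = 1] = p^{4} = (3/8)^{4} = 81/4096.
Summing the indicators: E[X] = Σ_H E[X_H] = 105 · p^{4} = 105 · 81/4096 = 8505/4096.
Numerically: E[X] ≈ 2.076.

E[X] = 105 · (3/8)^{4} = 8505/4096 ≈ 2.076.


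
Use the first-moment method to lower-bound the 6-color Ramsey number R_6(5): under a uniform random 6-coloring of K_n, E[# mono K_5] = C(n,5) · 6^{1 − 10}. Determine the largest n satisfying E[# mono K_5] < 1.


We need C(n, 5) · 6^{1 − 10} < 1, i.e. C(n, 5) < 6^{10 − 1} = 10077696.
Check values of n near the boundary:
  n = 63: C(63, 5) = 7028847; 7028847 < 10077696? YES
  n = 64: C(64, 5) = 7624512; 7624512 < 10077696? YES
  n = 65: C(65, 5) = 8259888; 8259888 < 10077696? YES
  n = 66: C(66, 5) = 8936928; 8936928 < 10077696? YES
  n = 67: C(67, 5) = 9657648; 9657648 < 10077696? YES
  n = 68: C(68, 5) = 10424128; 10424128 < 10077696? NO
The largest n with C(n, 5) < 10077696 is n = 67 (where E[X] = 67067/69984 ≈ 0.958319). Hence R_6(5) > 67, i.e. R_6(5) ≥ 68.

Largest n = 67; hence R_6(5) > 67.


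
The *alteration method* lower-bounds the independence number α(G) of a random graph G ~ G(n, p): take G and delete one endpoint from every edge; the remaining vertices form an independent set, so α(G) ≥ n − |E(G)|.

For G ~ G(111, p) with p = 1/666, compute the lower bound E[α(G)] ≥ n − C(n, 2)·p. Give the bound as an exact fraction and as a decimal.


E[|E(G)|] = C(111, 2)·p = 6105 · (1/666) = 55/6.
E[α(G)] ≥ n − E[|E(G)|] = 111 − 55/6 = 611/6.
Numerically: ≈ 101.83333.
(This is only a lower bound; the true E[α(G)] may be larger.)

E[α(G)] ≥ 611/6 ≈ 101.83333.


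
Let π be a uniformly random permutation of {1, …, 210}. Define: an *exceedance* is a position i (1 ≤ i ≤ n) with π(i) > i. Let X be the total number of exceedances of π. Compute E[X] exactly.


Write X = Σ_{i=1}^{210} X_i, where X_i = 1_{π(i) > i}.
For each fixed i, π(i) is uniform over {1, …, 210} (marginal of a uniform permutation), so P[π(i) > i] = (n − i)/n. Summing: Σ_{i=1}^{210} (n − i)/n = (0 + 1 + … + 209)/210 = 210(210 − 1)/(2·210) = (210 − 1)/2.
Hence E[X] = Σ_{i=1}^{210} (210 − i)/210 = 209/2 ≈ 104.500.

E[X] = 209/2 = 104.500.


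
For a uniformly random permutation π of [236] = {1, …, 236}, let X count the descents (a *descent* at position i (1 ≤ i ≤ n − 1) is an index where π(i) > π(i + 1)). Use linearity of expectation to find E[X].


Write X = Σ X_I over i = 1, …, 235, with X_I the indicator of one descent.
There are 235 indicators.
For each fixed i, the pair (π(i), π(i+1)) is a uniformly random ordered pair of distinct values from {1, …, 236}; by symmetry P[π(i) > π(i+1)] = 1/2.
By linearity: E[X] = 235 · (1/2) = (236 − 1) · (1/2) = 235/2 ≈ 117.500.

E[X] = 235/2 = 117.500.


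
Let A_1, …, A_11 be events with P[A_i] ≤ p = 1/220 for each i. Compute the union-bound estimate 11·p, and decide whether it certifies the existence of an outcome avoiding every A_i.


Union bound: P[∪_{i=1}^{11} A_i] ≤ Σ_i P[A_i] ≤ 11·p = 11·(1/220) = 1/20.
Numerically: 1/20 ≈ 0.05000.
Is 1/20 < 1? YES.
Since P[∪ A_i] ≤ 1/20 < 1, the complement has P[∩ A_i^c] ≥ 1 − 1/20 = 19/20 > 0, so some outcome avoids every A_i.

11·p = 1/20 ≈ 0.05000; existence CERTIFIED by the union bound.


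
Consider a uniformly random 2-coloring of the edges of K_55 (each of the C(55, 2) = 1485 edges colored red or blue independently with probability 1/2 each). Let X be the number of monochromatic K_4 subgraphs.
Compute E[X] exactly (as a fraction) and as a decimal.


Let X = Σ_S X_S over the C(55, 4) = 341055 subsets S of size 4, where X_S = 1 if the K_4 on S is monochromatic.
For a fixed S, the K_4 on S has C(4, 2) = 6 edges. P[all 6 edges red] = (1/2)^6, and likewise for blue, so P[monochromatic] = 2·(1/2)^6 = 2^{1 − 6} = 1/32.
By linearity: E[X] = C(55, 4) · 2^{1 − 6} = 341055 · 1/32 = 341055/32.
Numerically: E[X] ≈ 10657.968750.

E[X] = C(55,4)·2^(1−C(4,2)) = 341055/32 ≈ 10657.968750.


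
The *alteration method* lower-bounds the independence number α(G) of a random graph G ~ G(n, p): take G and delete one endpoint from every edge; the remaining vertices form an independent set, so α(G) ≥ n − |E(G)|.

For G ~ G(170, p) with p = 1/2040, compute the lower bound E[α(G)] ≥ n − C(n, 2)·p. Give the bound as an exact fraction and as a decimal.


E[|E(G)|] = C(170, 2)·p = 14365 · (1/2040) = 169/24.
E[α(G)] ≥ n − E[|E(G)|] = 170 − 169/24 = 3911/24.
Numerically: ≈ 162.958333.
(This is only a lower bound; the true E[α(G)] may be larger.)

E[α(G)] ≥ 3911/24 ≈ 162.958333.


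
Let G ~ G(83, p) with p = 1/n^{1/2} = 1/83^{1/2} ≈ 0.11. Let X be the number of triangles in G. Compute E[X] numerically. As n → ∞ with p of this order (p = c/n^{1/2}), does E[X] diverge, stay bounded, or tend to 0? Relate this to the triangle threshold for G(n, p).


Number of potential triangles: C(83, 3) = 91881.
Each occurs with probability p³ ≈ (0.11)³ ≈ 1.32246e-03.
By linearity: E[X] = C(83, 3)·p³ ≈ 91881 · 1.32246e-03 ≈ 121.509.
Since α = 1/2 < 1, p = c/n^{1/2} ≫ 1/n is above the triangle threshold p ~ 1/n. Asymptotically E[X] ~ (c³/6)·n^{3(1−α)} = (1³/6)·n^{1.5} → ∞; triangles are abundant w.h.p.

E[X] ≈ 121.509; in regime p = Θ(1/n^{1/2}) E[X] diverges (above the triangle threshold p ~ 1/n).


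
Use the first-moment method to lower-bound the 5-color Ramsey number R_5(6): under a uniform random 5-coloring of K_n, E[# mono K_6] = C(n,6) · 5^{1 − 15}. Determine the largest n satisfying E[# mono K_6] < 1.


We need C(n, 6) · 5^{1 − 15} < 1, i.e. C(n, 6) < 5^{15 − 1} = 6103515625.
Check values of n near the boundary:
  n = 127: C(127, 6) = 5169379425; 5169379425 < 6103515625? YES
  n = 128: C(128, 6) = 5423611200; 5423611200 < 6103515625? YES
  n = 129: C(129, 6) = 5688177600; 5688177600 < 6103515625? YES
  n = 130: C(130, 6) = 5963412000; 5963412000 < 6103515625? YES
  n = 131: C(131, 6) = 6249655776; 6249655776 < 6103515625? NO
  n = 132: C(132, 6) = 6547258432; 6547258432 < 6103515625? NO
  n = 133: C(133, 6) = 6856577728; 6856577728 < 6103515625? NO
The largest n with C(n, 6) < 6103515625 is n = 130 (where E[X] = 47707296/48828125 ≈ 0.97705). Hence R_5(6) > 130, i.e. R_5(6) ≥ 131.

Largest n = 130; hence R_5(6) > 130.


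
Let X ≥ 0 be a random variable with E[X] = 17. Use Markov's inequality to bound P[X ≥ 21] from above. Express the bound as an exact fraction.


μ = E[X] = 17, a = 21.
Markov: P[X ≥ 21] ≤ μ/a = (17)/21 = 17/21.
Numerically: ≈ 0.810.
(Since a = 21 > μ = 17.000, the bound 17/21 is < 1 and informative.)

P[X ≥ 21] ≤ 17/21 ≈ 0.810.


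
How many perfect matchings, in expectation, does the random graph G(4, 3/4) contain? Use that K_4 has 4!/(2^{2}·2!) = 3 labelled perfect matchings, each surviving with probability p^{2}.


K_4 has 4!/(2^{2}·2!) = 3 labelled perfect matchings.
For each such perfect matching H, let X_H = 1 if all 2 edges of H are present in G. Then P[X_H = 1] = p^{2} = (3/4)^{2} = 9/16.
By linearity of expectation: E[X] = Σ_H E[X_H] = 3 · p^{2} = 3 · 9/16 = 27/16.
Numerically: E[X] ≈ 1.688.

E[X] = 3 · (3/4)^{2} = 27/16 ≈ 1.688.


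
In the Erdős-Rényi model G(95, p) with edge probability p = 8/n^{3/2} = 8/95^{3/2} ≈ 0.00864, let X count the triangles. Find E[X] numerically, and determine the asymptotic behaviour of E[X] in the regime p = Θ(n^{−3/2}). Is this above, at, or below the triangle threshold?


Number of potential triangles: C(95, 3) = 138415.
Each occurs with probability p³ ≈ (0.00864)³ ≈ 6.449317e-07.
By linearity: E[X] = C(95, 3)·p³ ≈ 138415 · 6.449317e-07 ≈ 0.0893.
Since α = 3/2 > 1, p = c/n^{3/2} = o(1/n) is below the triangle threshold p ~ 1/n. Asymptotically E[X] ~ (c³/6)·n^{3(1−α)} = (8³/6)·n^{-1.5} → 0, so by Markov's inequality G has no triangles w.h.p.

E[X] ≈ 0.0893; in regime p = Θ(1/n^{3/2}) E[X] tends to 0 (below the triangle threshold p ~ 1/n).


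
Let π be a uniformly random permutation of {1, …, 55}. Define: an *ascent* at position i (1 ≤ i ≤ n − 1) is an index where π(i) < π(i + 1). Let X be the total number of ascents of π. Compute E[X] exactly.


Write X = Σ X_I over i = 1, …, 54, with X_I the indicator of one ascent.
There are 54 indicators.
For each fixed i, the pair (π(i), π(i+1)) is a uniformly random ordered pair of distinct values from {1, …, 55}; by symmetry P[π(i) < π(i+1)] = 1/2.
By linearity: E[X] = 54 · (1/2) = (55 − 1) · (1/2) = 27 ≈ 27.0000.

E[X] = 27 = 27.0000.


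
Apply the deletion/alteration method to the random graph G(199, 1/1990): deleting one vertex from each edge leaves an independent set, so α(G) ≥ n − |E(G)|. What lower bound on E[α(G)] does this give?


E[|E(G)|] = C(199, 2)·p = 19701 · (1/1990) = 99/10.
E[α(G)] ≥ n − E[|E(G)|] = 199 − 99/10 = 1891/10.
Numerically: ≈ 189.100000.
(This is only a lower bound; the true E[α(G)] may be larger.)

E[α(G)] ≥ 1891/10 ≈ 189.100000.


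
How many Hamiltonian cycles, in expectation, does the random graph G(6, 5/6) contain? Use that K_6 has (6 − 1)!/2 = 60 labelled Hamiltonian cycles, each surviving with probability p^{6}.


K_6 has (6 − 1)!/2 = 60 labelled Hamiltonian cycles.
For each such Hamiltonian cycle H, let X_H = 1 if all 6 edges of H are present in G. Then P[X_H = 1] = p^{6} = (5/6)^{6} = 15625/46656.
By linearity of expectation: E[X] = Σ_H E[X_H] = 60 · p^{6} = 60 · 15625/46656 = 78125/3888.
Numerically: E[X] ≈ 20.094.

E[X] = 60 · (5/6)^{6} = 78125/3888 ≈ 20.094.


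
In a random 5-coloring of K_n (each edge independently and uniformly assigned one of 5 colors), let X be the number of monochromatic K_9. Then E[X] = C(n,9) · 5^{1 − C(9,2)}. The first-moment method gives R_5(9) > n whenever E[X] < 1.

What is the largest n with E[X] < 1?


We need C(n, 9) · 5^{1 − 36} < 1, i.e. C(n, 9) < 5^{36 − 1} = 2910383045673370361328125.
Check values of n near the boundary:
  n = 2170: C(2170, 9) = 2891746779868845075610510; 2891746779868845075610510 < 2910383045673370361328125? YES
  n = 2171: C(2171, 9) = 2903784578674959601827205; 2903784578674959601827205 < 2910383045673370361328125? YES
  n = 2172: C(2172, 9) = 2915866900084148060642020; 2915866900084148060642020 < 2910383045673370361328125? NO
The largest n with C(n, 9) < 2910383045673370361328125 is n = 2171 (where E[X] = 580756915734991920365441/582076609134674072265625 ≈ 0.9977328). Hence R_5(9) > 2171, i.e. R_5(9) ≥ 2172.

Largest n = 2171; hence R_5(9) > 2171.


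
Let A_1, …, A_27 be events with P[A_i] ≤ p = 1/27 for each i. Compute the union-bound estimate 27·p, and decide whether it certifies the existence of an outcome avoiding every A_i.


Union bound: P[∪_{i=1}^{27} A_i] ≤ Σ_i P[A_i] ≤ 27·p = 27·(1/27) = 1.
Numerically: 1 ≈ 1.0000.
Is 1 < 1? NO.
Since the bound 1 is ≥ 1, the union bound is uninformative here; it does NOT by itself certify existence.

27·p = 1 ≈ 1.0000; existence NOT certified by the union bound.


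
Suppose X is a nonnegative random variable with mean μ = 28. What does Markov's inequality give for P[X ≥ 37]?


μ = E[X] = 28, a = 37.
Markov: P[X ≥ 37] ≤ μ/a = (28)/37 = 28/37.
Numerically: ≈ 0.756757.
(Since a = 37 > μ = 28.000000, the bound 28/37 is < 1 and informative.)

P[X ≥ 37] ≤ 28/37 ≈ 0.756757.


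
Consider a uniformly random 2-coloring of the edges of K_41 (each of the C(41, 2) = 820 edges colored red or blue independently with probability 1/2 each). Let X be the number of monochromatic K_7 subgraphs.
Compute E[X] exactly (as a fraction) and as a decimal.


Let X = Σ_S X_S over the C(41, 7) = 22481940 subsets S of size 7, where X_S = 1 if the K_7 on S is monochromatic.
For a fixed S, the K_7 on S has C(7, 2) = 21 edges. P[all 21 edges red] = (1/2)^21, and likewise for blue, so P[monochromatic] = 2·(1/2)^21 = 2^{1 − 21} = 1/1048576.
By linearity: E[X] = C(41, 7) · 2^{1 − 21} = 22481940 · 1/1048576 = 5620485/262144.
Numerically: E[X] ≈ 21.440449.

E[X] = C(41,7)·2^(1−C(7,2)) = 5620485/262144 ≈ 21.440449.


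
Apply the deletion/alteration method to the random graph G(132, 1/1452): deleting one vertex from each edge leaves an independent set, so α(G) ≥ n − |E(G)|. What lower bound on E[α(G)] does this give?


E[|E(G)|] = C(132, 2)·p = 8646 · (1/1452) = 131/22.
E[α(G)] ≥ n − E[|E(G)|] = 132 − 131/22 = 2773/22.
Numerically: ≈ 126.045.
(This is only a lower bound; the true E[α(G)] may be larger.)

E[α(G)] ≥ 2773/22 ≈ 126.045.


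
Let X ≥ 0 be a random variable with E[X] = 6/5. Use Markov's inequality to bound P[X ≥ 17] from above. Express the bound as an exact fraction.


μ = E[X] = 6/5, a = 17.
Markov: P[X ≥ 17] ≤ μ/a = (6/5)/17 = 6/85.
Numerically: ≈ 0.071.
(Since a = 17 > μ = 1.200, the bound 6/85 is < 1 and informative.)

P[X ≥ 17] ≤ 6/85 ≈ 0.071.


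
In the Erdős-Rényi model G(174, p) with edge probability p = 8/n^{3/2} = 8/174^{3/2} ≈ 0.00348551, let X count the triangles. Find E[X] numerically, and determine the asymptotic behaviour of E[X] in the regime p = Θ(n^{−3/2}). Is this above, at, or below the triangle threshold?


Number of potential triangles: C(174, 3) = 862924.
Each occurs with probability p³ ≈ (0.00348551)³ ≈ 4.23446301e-08.
By linearity: E[X] = C(174, 3)·p³ ≈ 862924 · 4.23446301e-08 ≈ 0.036540.
Since α = 3/2 > 1, p = c/n^{3/2} = o(1/n) is below the triangle threshold p ~ 1/n. Asymptotically E[X] ~ (c³/6)·n^{3(1−α)} = (8³/6)·n^{-1.5} → 0, so by Markov's inequality G has no triangles w.h.p.

E[X] ≈ 0.036540; in regime p = Θ(1/n^{3/2}) E[X] tends to 0 (below the triangle threshold p ~ 1/n).


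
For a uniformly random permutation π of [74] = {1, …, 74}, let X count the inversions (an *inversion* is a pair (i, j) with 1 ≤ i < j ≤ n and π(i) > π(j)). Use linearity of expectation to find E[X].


Write X = Σ X_I over the C(74, 2) = 2701 pairs i < j, with X_I the indicator of one inversion.
There are 2701 indicators.
For each fixed pair i < j, the values π(i) and π(j) are two distinct elements of {1, …, 74} in uniformly random order; by symmetry P[π(i) > π(j)] = 1/2.
By linearity: E[X] = 2701 · (1/2) = C(74, 2) · (1/2) = 2701/2 = 2701/2 ≈ 1350.5000.

E[X] = 2701/2 = 1350.5000.


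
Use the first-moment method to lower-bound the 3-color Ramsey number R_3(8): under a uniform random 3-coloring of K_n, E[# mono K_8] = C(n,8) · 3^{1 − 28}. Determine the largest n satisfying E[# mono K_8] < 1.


We need C(n, 8) · 3^{1 − 28} < 1, i.e. C(n, 8) < 3^{28 − 1} = 7625597484987.
Check values of n near the boundary:
  n = 150: C(150, 8) = 5257211409450; 5257211409450 < 7625597484987? YES
  n = 151: C(151, 8) = 5551321138650; 5551321138650 < 7625597484987? YES
  n = 152: C(152, 8) = 5859727868575; 5859727868575 < 7625597484987? YES
  n = 153: C(153, 8) = 6183023199255; 6183023199255 < 7625597484987? YES
  n = 154: C(154, 8) = 6521818990995; 6521818990995 < 7625597484987? YES
  n = 155: C(155, 8) = 6876747915675; 6876747915675 < 7625597484987? YES
  n = 156: C(156, 8) = 7248464019225; 7248464019225 < 7625597484987? YES
  n = 157: C(157, 8) = 7637643295425; 7637643295425 < 7625597484987? NO
  n = 158: C(158, 8) = 8044984271181; 8044984271181 < 7625597484987? NO
  n = 159: C(159, 8) = 8471208603429; 8471208603429 < 7625597484987? NO
The largest n with C(n, 8) < 7625597484987 is n = 156 (where E[X] = 805384891025/847288609443 ≈ 0.95054). Hence R_3(8) > 156, i.e. R_3(8) ≥ 157.

Largest n = 156; hence R_3(8) > 156.


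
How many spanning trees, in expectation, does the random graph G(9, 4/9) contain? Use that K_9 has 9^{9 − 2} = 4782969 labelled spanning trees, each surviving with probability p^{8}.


K_9 has 9^{9 − 2} = 4782969 labelled spanning trees.
For each such spanning tree H, let X_H = 1 if all 8 edges of H are present in G. Then P[X_H = 1] = p^{8} = (4/9)^{8} = 65536/43046721.
By linearity: E[X] = Σ_H E[X_H] = 4782969 · p^{8} = 4782969 · 65536/43046721 = 65536/9.
Numerically: E[X] ≈ 7.28e+03.

E[X] = 4782969 · (4/9)^{8} = 65536/9 ≈ 7.28e+03.


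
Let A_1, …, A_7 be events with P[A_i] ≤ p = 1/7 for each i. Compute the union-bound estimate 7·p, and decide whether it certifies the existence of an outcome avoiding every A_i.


Union bound: P[∪_{i=1}^{7} A_i] ≤ Σ_i P[A_i] ≤ 7·p = 7·(1/7) = 1.
Numerically: 1 ≈ 1.000.
Is 1 < 1? NO.
Since the bound 1 is ≥ 1, the union bound is uninformative here; it does NOT by itself certify existence.

7·p = 1 ≈ 1.000; existence NOT certified by the union bound.


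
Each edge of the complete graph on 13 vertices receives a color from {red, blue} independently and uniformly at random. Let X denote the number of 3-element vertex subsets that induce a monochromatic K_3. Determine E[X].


Let X = Σ_S X_S over the C(13, 3) = 286 subsets S of size 3, where X_S = 1 if the K_3 on S is monochromatic.
For a fixed S, the K_3 on S has C(3, 2) = 3 edges. P[all 3 edges red] = (1/2)^3, and likewise for blue, so P[monochromatic] = 2·(1/2)^3 = 2^{1 − 3} = 1/4.
Summing: E[X] = C(13, 3) · 2^{1 − 3} = 286 · 1/4 = 143/2.
Numerically: E[X] ≈ 71.500.

E[X] = C(13,3)·2^(1−C(3,2)) = 143/2 ≈ 71.500.


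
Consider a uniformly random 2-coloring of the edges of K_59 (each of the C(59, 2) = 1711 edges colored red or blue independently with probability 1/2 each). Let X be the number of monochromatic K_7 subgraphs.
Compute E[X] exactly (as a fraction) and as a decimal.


Let X = Σ_S X_S over the C(59, 7) = 341149446 subsets S of size 7, where X_S = 1 if the K_7 on S is monochromatic.
For a fixed S, the K_7 on S has C(7, 2) = 21 edges. P[all 21 edges red] = (1/2)^21, and likewise for blue, so P[monochromatic] = 2·(1/2)^21 = 2^{1 − 21} = 1/1048576.
By linearity of expectation: E[X] = C(59, 7) · 2^{1 − 21} = 341149446 · 1/1048576 = 170574723/524288.
Numerically: E[X] ≈ 325.3455.

E[X] = C(59,7)·2^(1−C(7,2)) = 170574723/524288 ≈ 325.3455.


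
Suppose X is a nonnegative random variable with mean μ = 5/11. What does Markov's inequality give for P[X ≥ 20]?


μ = E[X] = 5/11, a = 20.
Markov: P[X ≥ 20] ≤ μ/a = (5/11)/20 = 1/44.
Numerically: ≈ 0.023.
(Since a = 20 > μ = 0.455, the bound 1/44 is < 1 and informative.)

P[X ≥ 20] ≤ 1/44 ≈ 0.023.


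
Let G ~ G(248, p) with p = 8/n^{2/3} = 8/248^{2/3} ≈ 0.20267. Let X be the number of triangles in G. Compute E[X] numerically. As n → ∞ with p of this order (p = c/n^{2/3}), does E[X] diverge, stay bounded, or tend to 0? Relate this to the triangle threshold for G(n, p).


Number of potential triangles: C(248, 3) = 2511496.
Each occurs with probability p³ ≈ (0.20267)³ ≈ 8.3246618e-03.
By linearity: E[X] = C(248, 3)·p³ ≈ 2511496 · 8.3246618e-03 ≈ 20907.35484.
Since α = 2/3 < 1, p = c/n^{2/3} ≫ 1/n is above the triangle threshold p ~ 1/n. Asymptotically E[X] ~ (c³/6)·n^{3(1−α)} = (8³/6)·n^{1} → ∞; triangles are abundant w.h.p.

E[X] ≈ 20907.35484; in regime p = Θ(1/n^{2/3}) E[X] diverges (above the triangle threshold p ~ 1/n).


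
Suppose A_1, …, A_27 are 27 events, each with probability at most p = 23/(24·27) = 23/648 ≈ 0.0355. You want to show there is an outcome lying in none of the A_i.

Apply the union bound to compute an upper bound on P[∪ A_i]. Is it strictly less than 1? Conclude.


Union bound: P[∪_{i=1}^{27} A_i] ≤ Σ_i P[A_i] ≤ 27·p = 27·(23/648) = 23/24.
Numerically: 23/24 ≈ 0.9583.
Is 23/24 < 1? YES.
Since P[∪ A_i] ≤ 23/24 < 1, the complement has P[∩ A_i^c] ≥ 1 − 23/24 = 1/24 > 0, so some outcome avoids every A_i.

27·p = 23/24 ≈ 0.9583; existence CERTIFIED by the union bound.


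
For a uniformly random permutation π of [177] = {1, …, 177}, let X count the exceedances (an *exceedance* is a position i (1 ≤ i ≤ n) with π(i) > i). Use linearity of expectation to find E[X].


Write X = Σ_{i=1}^{177} X_i, where X_i = 1_{π(i) > i}.
For each fixed i, π(i) is uniform over {1, …, 177} (marginal of a uniform permutation), so P[π(i) > i] = (n − i)/n. Summing: Σ_{i=1}^{177} (n − i)/n = (0 + 1 + … + 176)/177 = 177(177 − 1)/(2·177) = (177 − 1)/2.
Hence E[X] = Σ_{i=1}^{177} (177 − i)/177 = 88 ≈ 88.000000.

E[X] = 88 = 88.000000.


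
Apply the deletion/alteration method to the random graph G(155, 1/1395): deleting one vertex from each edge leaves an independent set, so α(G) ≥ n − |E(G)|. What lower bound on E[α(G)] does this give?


E[|E(G)|] = C(155, 2)·p = 11935 · (1/1395) = 77/9.
E[α(G)] ≥ n − E[|E(G)|] = 155 − 77/9 = 1318/9.
Numerically: ≈ 146.444444.
(This is only a lower bound; the true E[α(G)] may be larger.)

E[α(G)] ≥ 1318/9 ≈ 146.444444.


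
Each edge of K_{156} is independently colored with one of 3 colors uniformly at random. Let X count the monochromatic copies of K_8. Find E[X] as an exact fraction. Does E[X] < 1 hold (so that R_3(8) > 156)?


E[X] = C(156, 8) · 3^{1 − 28} = 7248464019225 · 3^{−27} = 7248464019225/7625597484987.
As a reduced fraction: E[X] = 805384891025/847288609443 ≈ 0.9505437.
Is E[X] < 1? YES.
Since E[X] < 1, there exists a 3-coloring of K_{156} with no monochromatic K_8; hence R_3(8) > 156.

E[X] = 805384891025/847288609443 ≈ 0.9505437; E[X] < 1, so R_3(8) > 156.


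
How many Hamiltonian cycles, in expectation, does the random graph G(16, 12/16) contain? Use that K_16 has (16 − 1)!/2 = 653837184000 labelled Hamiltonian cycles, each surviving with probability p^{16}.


K_16 has (16 − 1)!/2 = 653837184000 labelled Hamiltonian cycles.
For each such Hamiltonian cycle H, let X_H = 1 if all 16 edges of H are present in G. Then P[X_H = 1] = p^{16} = (3/4)^{16} = 43046721/4294967296.
By linearity: E[X] = Σ_H E[X_H] = 653837184000 · p^{16} = 653837184000 · 43046721/4294967296 = 27485885585032875/4194304.
Numerically: E[X] ≈ 6.5531e+09.

E[X] = 653837184000 · (3/4)^{16} = 27485885585032875/4194304 ≈ 6.5531e+09.


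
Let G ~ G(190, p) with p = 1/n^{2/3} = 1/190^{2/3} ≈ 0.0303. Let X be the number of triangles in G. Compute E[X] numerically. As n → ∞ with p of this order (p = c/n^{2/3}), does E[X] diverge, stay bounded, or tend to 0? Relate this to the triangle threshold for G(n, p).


Number of potential triangles: C(190, 3) = 1125180.
Each occurs with probability p³ ≈ (0.0303)³ ≈ 2.77008e-05.
By linearity: E[X] = C(190, 3)·p³ ≈ 1125180 · 2.77008e-05 ≈ 31.168.
Since α = 2/3 < 1, p = c/n^{2/3} ≫ 1/n is above the triangle threshold p ~ 1/n. Asymptotically E[X] ~ (c³/6)·n^{3(1−α)} = (1³/6)·n^{1} → ∞; triangles are abundant w.h.p.

E[X] ≈ 31.168; in regime p = Θ(1/n^{2/3}) E[X] diverges (above the triangle threshold p ~ 1/n).


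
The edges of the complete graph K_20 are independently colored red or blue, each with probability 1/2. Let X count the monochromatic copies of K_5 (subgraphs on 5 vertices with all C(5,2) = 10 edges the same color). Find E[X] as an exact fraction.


Let X = Σ_S X_S over the C(20, 5) = 15504 subsets S of size 5, where X_S = 1 if the K_5 on S is monochromatic.
For a fixed S, the K_5 on S has C(5, 2) = 10 edges. P[all 10 edges red] = (1/2)^10, and likewise for blue, so P[monochromatic] = 2·(1/2)^10 = 2^{1 − 10} = 1/512.
Summing: E[X] = C(20, 5) · 2^{1 − 10} = 15504 · 1/512 = 969/32.
Numerically: E[X] ≈ 30.281250.

E[X] = C(20,5)·2^(1−C(5,2)) = 969/32 ≈ 30.281250.


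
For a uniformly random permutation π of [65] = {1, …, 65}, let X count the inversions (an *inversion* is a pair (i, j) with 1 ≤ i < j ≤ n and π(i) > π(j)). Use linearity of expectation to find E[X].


Write X = Σ X_I over the C(65, 2) = 2080 pairs i < j, with X_I the indicator of one inversion.
There are 2080 indicators.
For each fixed pair i < j, the values π(i) and π(j) are two distinct elements of {1, …, 65} in uniformly random order; by symmetry P[π(i) > π(j)] = 1/2.
By linearity: E[X] = 2080 · (1/2) = C(65, 2) · (1/2) = 2080/2 = 1040 ≈ 1040.00000.

E[X] = 1040 = 1040.00000.


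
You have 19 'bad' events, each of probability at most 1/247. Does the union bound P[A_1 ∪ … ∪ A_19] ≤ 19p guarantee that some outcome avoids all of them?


Union bound: P[∪_{i=1}^{19} A_i] ≤ Σ_i P[A_i] ≤ 19·p = 19·(1/247) = 1/13.
Numerically: 1/13 ≈ 0.0769.
Is 1/13 < 1? YES.
Since P[∪ A_i] ≤ 1/13 < 1, the complement has P[∩ A_i^c] ≥ 1 − 1/13 = 12/13 > 0, so some outcome avoids every A_i.

19·p = 1/13 ≈ 0.0769; existence CERTIFIED by the union bound.


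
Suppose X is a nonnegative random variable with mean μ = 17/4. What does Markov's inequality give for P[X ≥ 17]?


μ = E[X] = 17/4, a = 17.
Markov: P[X ≥ 17] ≤ μ/a = (17/4)/17 = 1/4.
Numerically: ≈ 0.25000.
(Since a = 17 > μ = 4.25000, the bound 1/4 is < 1 and informative.)

P[X ≥ 17] ≤ 1/4 ≈ 0.25000.


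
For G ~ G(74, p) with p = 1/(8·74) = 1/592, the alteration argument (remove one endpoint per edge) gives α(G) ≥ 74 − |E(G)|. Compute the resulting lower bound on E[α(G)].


E[|E(G)|] = C(74, 2)·p = 2701 · (1/592) = 73/16.
E[α(G)] ≥ n − E[|E(G)|] = 74 − 73/16 = 1111/16.
Numerically: ≈ 69.438.
(This is only a lower bound; the true E[α(G)] may be larger.)

E[α(G)] ≥ 1111/16 ≈ 69.438.


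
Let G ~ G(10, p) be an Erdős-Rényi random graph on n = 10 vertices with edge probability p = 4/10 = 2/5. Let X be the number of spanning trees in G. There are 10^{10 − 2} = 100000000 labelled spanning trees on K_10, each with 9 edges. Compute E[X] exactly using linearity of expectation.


K_10 has 10^{10 − 2} = 100000000 labelled spanning trees.
For each such spanning tree H, let X_H = 1 if all 9 edges of H are present in G. Then P[X_H = 1] = p^{9} = (2/5)^{9} = 512/1953125.
By linearity of expectation: E[X] = Σ_H E[X_H] = 100000000 · p^{9} = 100000000 · 512/1953125 = 131072/5.
Numerically: E[X] ≈ 2.621e+04.

E[X] = 100000000 · (2/5)^{9} = 131072/5 ≈ 2.621e+04.


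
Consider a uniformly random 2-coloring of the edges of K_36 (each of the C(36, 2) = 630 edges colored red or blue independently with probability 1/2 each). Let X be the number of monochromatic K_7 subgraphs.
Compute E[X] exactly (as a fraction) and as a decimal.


Let X = Σ_S X_S over the C(36, 7) = 8347680 subsets S of size 7, where X_S = 1 if the K_7 on S is monochromatic.
For a fixed S, the K_7 on S has C(7, 2) = 21 edges. P[all 21 edges red] = (1/2)^21, and likewise for blue, so P[monochromatic] = 2·(1/2)^21 = 2^{1 − 21} = 1/1048576.
Summing: E[X] = C(36, 7) · 2^{1 − 21} = 8347680 · 1/1048576 = 260865/32768.
Numerically: E[X] ≈ 7.960968.

E[X] = C(36,7)·2^(1−C(7,2)) = 260865/32768 ≈ 7.960968.


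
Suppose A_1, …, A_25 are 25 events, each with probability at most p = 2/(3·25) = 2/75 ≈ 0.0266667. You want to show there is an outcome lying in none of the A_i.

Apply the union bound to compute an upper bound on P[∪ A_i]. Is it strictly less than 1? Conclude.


Union bound: P[∪_{i=1}^{25} A_i] ≤ Σ_i P[A_i] ≤ 25·p = 25·(2/75) = 2/3.
Numerically: 2/3 ≈ 0.6666667.
Is 2/3 < 1? YES.
Since P[∪ A_i] ≤ 2/3 < 1, the complement has P[∩ A_i^c] ≥ 1 − 2/3 = 1/3 > 0, so some outcome avoids every A_i.

25·p = 2/3 ≈ 0.6666667; existence CERTIFIED by the union bound.


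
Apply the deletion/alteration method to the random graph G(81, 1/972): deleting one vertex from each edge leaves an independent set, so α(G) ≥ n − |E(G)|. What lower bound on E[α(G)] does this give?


E[|E(G)|] = C(81, 2)·p = 3240 · (1/972) = 10/3.
E[α(G)] ≥ n − E[|E(G)|] = 81 − 10/3 = 233/3.
Numerically: ≈ 77.6667.
(This is only a lower bound; the true E[α(G)] may be larger.)

E[α(G)] ≥ 233/3 ≈ 77.6667.


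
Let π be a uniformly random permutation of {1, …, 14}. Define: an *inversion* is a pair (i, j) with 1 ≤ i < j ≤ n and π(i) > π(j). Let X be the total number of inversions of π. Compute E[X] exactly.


Write X = Σ X_I over the C(14, 2) = 91 pairs i < j, with X_I the indicator of one inversion.
There are 91 indicators.
For each fixed pair i < j, the values π(i) and π(j) are two distinct elements of {1, …, 14} in uniformly random order; by symmetry P[π(i) > π(j)] = 1/2.
By linearity: E[X] = 91 · (1/2) = C(14, 2) · (1/2) = 91/2 = 91/2 ≈ 45.50000.

E[X] = 91/2 = 45.50000.


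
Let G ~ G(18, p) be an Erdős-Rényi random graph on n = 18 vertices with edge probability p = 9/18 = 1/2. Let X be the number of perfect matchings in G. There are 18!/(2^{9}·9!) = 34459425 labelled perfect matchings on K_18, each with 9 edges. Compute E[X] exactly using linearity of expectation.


K_18 has 18!/(2^{9}·9!) = 34459425 labelled perfect matchings.
For each such perfect matching H, let X_H = 1 if all 9 edges of H are present in G. Then P[X_H = 1] = p^{9} = (1/2)^{9} = 1/512.
Summing the indicators: E[X] = Σ_H E[X_H] = 34459425 · p^{9} = 34459425 · 1/512 = 34459425/512.
Numerically: E[X] ≈ 67304.

E[X] = 34459425 · (1/2)^{9} = 34459425/512 ≈ 67304.


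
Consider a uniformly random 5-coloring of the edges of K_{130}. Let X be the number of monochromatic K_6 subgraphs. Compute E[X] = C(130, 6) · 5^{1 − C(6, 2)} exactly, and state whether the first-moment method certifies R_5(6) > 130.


E[X] = C(130, 6) · 5^{1 − 15} = 5963412000 · 5^{−14} = 5963412000/6103515625.
As a reduced fraction: E[X] = 47707296/48828125 ≈ 0.977045.
Is E[X] < 1? YES.
Since E[X] < 1, there exists a 5-coloring of K_{130} with no monochromatic K_6; hence R_5(6) > 130.

E[X] = 47707296/48828125 ≈ 0.977045; E[X] < 1, so R_5(6) > 130.


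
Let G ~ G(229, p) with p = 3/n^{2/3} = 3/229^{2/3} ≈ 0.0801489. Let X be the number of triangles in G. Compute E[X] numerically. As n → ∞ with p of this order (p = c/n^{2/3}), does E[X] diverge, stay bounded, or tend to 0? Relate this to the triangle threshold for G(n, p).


Number of potential triangles: C(229, 3) = 1975354.
Each occurs with probability p³ ≈ (0.0801489)³ ≈ 5.14864324e-04.
By linearity: E[X] = C(229, 3)·p³ ≈ 1975354 · 5.14864324e-04 ≈ 1017.039301.
Since α = 2/3 < 1, p = c/n^{2/3} ≫ 1/n is above the triangle threshold p ~ 1/n. Asymptotically E[X] ~ (c³/6)·n^{3(1−α)} = (3³/6)·n^{1} → ∞; triangles are abundant w.h.p.

E[X] ≈ 1017.039301; in regime p = Θ(1/n^{2/3}) E[X] diverges (above the triangle threshold p ~ 1/n).


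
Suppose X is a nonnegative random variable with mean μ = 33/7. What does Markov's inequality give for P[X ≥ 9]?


μ = E[X] = 33/7, a = 9.
Markov: P[X ≥ 9] ≤ μ/a = (33/7)/9 = 11/21.
Numerically: ≈ 0.523810.
(Since a = 9 > μ = 4.714286, the bound 11/21 is < 1 and informative.)

P[X ≥ 9] ≤ 11/21 ≈ 0.523810.


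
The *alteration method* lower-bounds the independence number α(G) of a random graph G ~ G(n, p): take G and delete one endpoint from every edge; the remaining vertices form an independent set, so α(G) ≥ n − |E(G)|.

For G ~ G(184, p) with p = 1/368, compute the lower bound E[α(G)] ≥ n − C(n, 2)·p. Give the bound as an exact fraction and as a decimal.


E[|E(G)|] = C(184, 2)·p = 16836 · (1/368) = 183/4.
E[α(G)] ≥ n − E[|E(G)|] = 184 − 183/4 = 553/4.
Numerically: ≈ 138.25000.
(This is only a lower bound; the true E[α(G)] may be larger.)

E[α(G)] ≥ 553/4 ≈ 138.25000.


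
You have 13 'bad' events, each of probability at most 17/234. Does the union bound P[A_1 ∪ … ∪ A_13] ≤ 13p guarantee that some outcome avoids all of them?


Union bound: P[∪_{i=1}^{13} A_i] ≤ Σ_i P[A_i] ≤ 13·p = 13·(17/234) = 17/18.
Numerically: 17/18 ≈ 0.94444.
Is 17/18 < 1? YES.
Since P[∪ A_i] ≤ 17/18 < 1, the complement has P[∩ A_i^c] ≥ 1 − 17/18 = 1/18 > 0, so some outcome avoids every A_i.

13·p = 17/18 ≈ 0.94444; existence CERTIFIED by the union bound.


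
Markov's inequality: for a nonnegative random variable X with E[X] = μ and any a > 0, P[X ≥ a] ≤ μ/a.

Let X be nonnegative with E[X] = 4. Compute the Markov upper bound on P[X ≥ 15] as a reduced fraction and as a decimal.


μ = E[X] = 4, a = 15.
Markov: P[X ≥ 15] ≤ μ/a = (4)/15 = 4/15.
Numerically: ≈ 0.2667.
(Since a = 15 > μ = 4.0000, the bound 4/15 is < 1 and informative.)

P[X ≥ 15] ≤ 4/15 ≈ 0.2667.


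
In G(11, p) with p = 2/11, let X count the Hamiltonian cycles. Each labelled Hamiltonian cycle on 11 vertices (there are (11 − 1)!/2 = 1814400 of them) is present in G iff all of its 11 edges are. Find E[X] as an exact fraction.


K_11 has (11 − 1)!/2 = 1814400 labelled Hamiltonian cycles.
For each such Hamiltonian cycle H, let X_H = 1 if all 11 edges of H are present in G. Then P[X_H = 1] = p^{11} = (2/11)^{11} = 2048/285311670611.
By linearity of expectation: E[X] = Σ_H E[X_H] = 1814400 · p^{11} = 1814400 · 2048/285311670611 = 3715891200/285311670611.
Numerically: E[X] ≈ 0.013.

E[X] = 1814400 · (2/11)^{11} = 3715891200/285311670611 ≈ 0.013.


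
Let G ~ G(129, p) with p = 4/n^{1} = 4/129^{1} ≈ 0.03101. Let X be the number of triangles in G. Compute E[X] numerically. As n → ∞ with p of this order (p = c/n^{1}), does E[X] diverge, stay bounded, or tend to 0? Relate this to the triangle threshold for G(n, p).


Number of potential triangles: C(129, 3) = 349504.
Each occurs with probability p³ ≈ (0.03101)³ ≈ 2.981335e-05.
By linearity: E[X] = C(129, 3)·p³ ≈ 349504 · 2.981335e-05 ≈ 10.4199.
Here α = 1, so p = 4/n is exactly at the triangle threshold p ~ 1/n. Asymptotically E[X] → c³/6 = 4³/6 = 32/3 ≈ 10.6667, a bounded constant. In this regime the triangle count is asymptotically Poisson(c³/6).

E[X] ≈ 10.4199; in regime p = Θ(1/n^{1}) E[X] stays bounded (at the triangle threshold p ~ 1/n).


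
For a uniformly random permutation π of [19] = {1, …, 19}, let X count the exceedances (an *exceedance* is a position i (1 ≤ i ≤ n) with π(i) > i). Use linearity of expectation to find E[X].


Write X = Σ_{i=1}^{19} X_i, where X_i = 1_{π(i) > i}.
For each fixed i, π(i) is uniform over {1, …, 19} (marginal of a uniform permutation), so P[π(i) > i] = (n − i)/n. Summing: Σ_{i=1}^{19} (n − i)/n = (0 + 1 + … + 18)/19 = 19(19 − 1)/(2·19) = (19 − 1)/2.
Hence E[X] = Σ_{i=1}^{19} (19 − i)/19 = 9 ≈ 9.00000.

E[X] = 9 = 9.00000.


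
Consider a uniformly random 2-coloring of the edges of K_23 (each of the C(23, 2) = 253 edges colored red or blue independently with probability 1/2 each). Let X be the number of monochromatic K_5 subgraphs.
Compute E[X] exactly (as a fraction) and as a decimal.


Let X = Σ_S X_S over the C(23, 5) = 33649 subsets S of size 5, where X_S = 1 if the K_5 on S is monochromatic.
For a fixed S, the K_5 on S has C(5, 2) = 10 edges. P[all 10 edges red] = (1/2)^10, and likewise for blue, so P[monochromatic] = 2·(1/2)^10 = 2^{1 − 10} = 1/512.
By linearity of expectation: E[X] = C(23, 5) · 2^{1 − 10} = 33649 · 1/512 = 33649/512.
Numerically: E[X] ≈ 65.721.

E[X] = C(23,5)·2^(1−C(5,2)) = 33649/512 ≈ 65.721.


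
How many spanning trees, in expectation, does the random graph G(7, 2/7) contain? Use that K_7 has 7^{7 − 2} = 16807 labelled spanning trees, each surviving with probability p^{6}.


K_7 has 7^{7 − 2} = 16807 labelled spanning trees.
For each such spanning tree H, let X_H = 1 if all 6 edges of H are present in G. Then P[X_H = 1] = p^{6} = (2/7)^{6} = 64/117649.
By linearity: E[X] = Σ_H E[X_H] = 16807 · p^{6} = 16807 · 64/117649 = 64/7.
Numerically: E[X] ≈ 9.143.

E[X] = 16807 · (2/7)^{6} = 64/7 ≈ 9.143.


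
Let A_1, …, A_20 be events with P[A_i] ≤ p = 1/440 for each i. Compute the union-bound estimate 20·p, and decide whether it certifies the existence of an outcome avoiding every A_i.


Union bound: P[∪_{i=1}^{20} A_i] ≤ Σ_i P[A_i] ≤ 20·p = 20·(1/440) = 1/22.
Numerically: 1/22 ≈ 0.045455.
Is 1/22 < 1? YES.
Since P[∪ A_i] ≤ 1/22 < 1, the complement has P[∩ A_i^c] ≥ 1 − 1/22 = 21/22 > 0, so some outcome avoids every A_i.

20·p = 1/22 ≈ 0.045455; existence CERTIFIED by the union bound.


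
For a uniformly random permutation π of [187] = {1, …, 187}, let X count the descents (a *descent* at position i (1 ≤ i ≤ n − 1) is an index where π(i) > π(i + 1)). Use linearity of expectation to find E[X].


Write X = Σ X_I over i = 1, …, 186, with X_I the indicator of one descent.
There are 186 indicators.
For each fixed i, the pair (π(i), π(i+1)) is a uniformly random ordered pair of distinct values from {1, …, 187}; by symmetry P[π(i) > π(i+1)] = 1/2.
By linearity: E[X] = 186 · (1/2) = (187 − 1) · (1/2) = 93 ≈ 93.0000.

E[X] = 93 = 93.0000.


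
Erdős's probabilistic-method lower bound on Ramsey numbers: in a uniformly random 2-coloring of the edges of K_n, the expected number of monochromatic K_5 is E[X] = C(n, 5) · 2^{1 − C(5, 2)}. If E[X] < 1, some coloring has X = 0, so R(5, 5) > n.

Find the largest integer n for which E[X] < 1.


We need C(n, 5) · 2^{1 − 10} < 1, i.e. C(n, 5) < 2^{10 − 1} = 512.
Check values of n near the boundary:
  n = 6: C(6, 5) = 6; 6 < 512? YES
  n = 7: C(7, 5) = 21; 21 < 512? YES
  n = 8: C(8, 5) = 56; 56 < 512? YES
  n = 9: C(9, 5) = 126; 126 < 512? YES
  n = 10: C(10, 5) = 252; 252 < 512? YES
  n = 11: C(11, 5) = 462; 462 < 512? YES
  n = 12: C(12, 5) = 792; 792 < 512? NO
  n = 13: C(13, 5) = 1287; 1287 < 512? NO
The largest n with C(n, 5) < 512 is n = 11 (where E[X] = 231/256 ≈ 0.90234). Hence R(5, 5) > 11, i.e. R(5, 5) ≥ 12.

Largest n = 11; hence R(5, 5) > 11.
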